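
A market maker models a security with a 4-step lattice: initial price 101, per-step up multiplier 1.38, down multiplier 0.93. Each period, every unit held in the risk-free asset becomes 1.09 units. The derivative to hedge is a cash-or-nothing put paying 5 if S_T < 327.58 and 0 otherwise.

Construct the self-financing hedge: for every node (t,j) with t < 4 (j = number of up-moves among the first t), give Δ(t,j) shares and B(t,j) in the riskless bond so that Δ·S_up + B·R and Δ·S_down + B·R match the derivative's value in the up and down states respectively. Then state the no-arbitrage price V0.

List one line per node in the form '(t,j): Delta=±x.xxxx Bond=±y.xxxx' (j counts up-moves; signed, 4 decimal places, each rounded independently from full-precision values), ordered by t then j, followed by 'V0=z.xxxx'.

Under the risk-neutral measure, an up-move has probability p* = (R−d)/(u−d) = 0.3556 and values discount at R = 1.09.
Terminal payoffs: V(4,0)=5.0000, V(4,1)=5.0000, V(4,2)=5.0000, V(4,3)=5.0000, V(4,4)=0.0000
(3,0): S=81.2401. Δ = (V_up−V_dn)/(S_up−S_dn) = (5.0000−5.0000)/(112.1113−75.5533) = 0.0000. V = [p*·5.0000 + (1−p*)·5.0000]/1.09 = 4.5872. B = V − Δ·S = 4.5872.
(3,1): S=120.5498. Δ = (V_up−V_dn)/(S_up−S_dn) = (5.0000−5.0000)/(166.3587−112.1113) = 0.0000. V = [p*·5.0000 + (1−p*)·5.0000]/1.09 = 4.5872. B = V − Δ·S = 4.5872.
(3,2): S=178.8803. Δ = (V_up−V_dn)/(S_up−S_dn) = (5.0000−5.0000)/(246.8548−166.3587) = 0.0000. V = [p*·5.0000 + (1−p*)·5.0000]/1.09 = 4.5872. B = V − Δ·S = 4.5872.
(3,3): S=265.4353. Δ = (V_up−V_dn)/(S_up−S_dn) = (0.0000−5.0000)/(366.3007−246.8548) = -0.0419. V = [p*·0.0000 + (1−p*)·5.0000]/1.09 = 2.9562. B = V − Δ·S = 14.0673.
(2,0): S=87.3549. Δ = (V_up−V_dn)/(S_up−S_dn) = (4.5872−4.5872)/(120.5498−81.2401) = 0.0000. V = [p*·4.5872 + (1−p*)·4.5872]/1.09 = 4.2084. B = V − Δ·S = 4.2084.
(2,1): S=129.6234. Δ = (V_up−V_dn)/(S_up−S_dn) = (4.5872−4.5872)/(178.8803−120.5498) = 0.0000. V = [p*·4.5872 + (1−p*)·4.5872]/1.09 = 4.2084. B = V − Δ·S = 4.2084.
(2,2): S=192.3444. Δ = (V_up−V_dn)/(S_up−S_dn) = (2.9562−4.5872)/(265.4353−178.8803) = -0.0188. V = [p*·2.9562 + (1−p*)·4.5872]/1.09 = 3.6764. B = V − Δ·S = 7.3008.
(1,0): S=93.9300. Δ = (V_up−V_dn)/(S_up−S_dn) = (4.2084−4.2084)/(129.6234−87.3549) = 0.0000. V = [p*·4.2084 + (1−p*)·4.2084]/1.09 = 3.8609. B = V − Δ·S = 3.8609.
(1,1): S=139.3800. Δ = (V_up−V_dn)/(S_up−S_dn) = (3.6764−4.2084)/(192.3444−129.6234) = -0.0085. V = [p*·3.6764 + (1−p*)·4.2084]/1.09 = 3.6874. B = V − Δ·S = 4.8696.
(0,0): S=101.0000. Δ = (V_up−V_dn)/(S_up−S_dn) = (3.6874−3.8609)/(139.3800−93.9300) = -0.0038. V = [p*·3.6874 + (1−p*)·3.8609]/1.09 = 3.4855. B = V − Δ·S = 3.8712.
Check: Δ(0,0)·S0 + B(0,0) = 3.4855 = V0.

(0,0): Delta=-0.0038 Bond=3.8712
(1,0): Delta=0.0000 Bond=3.8609
(1,1): Delta=-0.0085 Bond=4.8696
(2,0): Delta=0.0000 Bond=4.2084
(2,1): Delta=0.0000 Bond=4.2084
(2,2): Delta=-0.0188 Bond=7.3008
(3,0): Delta=0.0000 Bond=4.5872
(3,1): Delta=0.0000 Bond=4.5872
(3,2): Delta=0.0000 Bond=4.5872
(3,3): Delta=-0.0419 Bond=14.0673
V0=3.4855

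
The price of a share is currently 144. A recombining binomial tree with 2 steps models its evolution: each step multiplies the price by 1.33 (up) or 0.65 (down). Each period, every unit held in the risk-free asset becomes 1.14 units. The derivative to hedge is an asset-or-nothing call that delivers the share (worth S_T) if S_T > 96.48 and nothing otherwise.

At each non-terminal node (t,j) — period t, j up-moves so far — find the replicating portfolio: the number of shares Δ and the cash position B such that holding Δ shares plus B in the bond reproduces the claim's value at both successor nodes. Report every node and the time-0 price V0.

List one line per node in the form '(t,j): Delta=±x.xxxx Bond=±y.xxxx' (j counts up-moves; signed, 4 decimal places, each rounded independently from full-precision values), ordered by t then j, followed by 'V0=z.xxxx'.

(0,0): Delta=1.1523 Bond=-25.5839
(1,0): Delta=1.9559 Bond=-104.3824
(1,1): Delta=1.0000 Bond=0.0000
V0=140.3452

No-arbitrage ⇒ martingale measure with p* = (R−d)/(u−d) = 0.7206.
Terminal payoffs: V(2,0)=0.0000, V(2,1)=124.4880, V(2,2)=254.7216
(1,0): S=93.6000. Δ = (V_up−V_dn)/(S_up−S_dn) = (124.4880−0.0000)/(124.4880−60.8400) = 1.9559. V = [p*·124.4880 + (1−p*)·0.0000]/1.14 = 78.6882. B = V − Δ·S = -104.3824.
(1,1): S=191.5200. Δ = (V_up−V_dn)/(S_up−S_dn) = (254.7216−124.4880)/(254.7216−124.4880) = 1.0000. V = [p*·254.7216 + (1−p*)·124.4880]/1.14 = 191.5200. B = V − Δ·S = 0.0000.
(0,0): S=144.0000. Δ = (V_up−V_dn)/(S_up−S_dn) = (191.5200−78.6882)/(191.5200−93.6000) = 1.1523. V = [p*·191.5200 + (1−p*)·78.6882]/1.14 = 140.3452. B = V − Δ·S = -25.5839.
Self-financing check: at every node Δ·S+B equals the discounted successor values.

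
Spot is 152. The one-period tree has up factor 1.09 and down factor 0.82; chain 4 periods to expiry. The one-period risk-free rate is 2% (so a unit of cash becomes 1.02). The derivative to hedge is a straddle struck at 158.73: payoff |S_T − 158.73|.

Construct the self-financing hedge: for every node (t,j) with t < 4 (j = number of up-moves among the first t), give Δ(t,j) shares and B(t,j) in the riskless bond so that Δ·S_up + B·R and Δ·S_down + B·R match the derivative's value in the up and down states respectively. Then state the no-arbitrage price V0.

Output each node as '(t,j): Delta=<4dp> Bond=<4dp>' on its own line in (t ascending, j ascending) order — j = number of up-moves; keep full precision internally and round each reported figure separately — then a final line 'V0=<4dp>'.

Risk-neutral probability p* = (R−d)/(u−d) = (1.02−0.82)/(1.09−0.82) = 0.7407.
Terminal values V(4,·): V(4,0)=90.0075, V(4,1)=67.3793, V(4,2)=37.3005, V(4,3)=2.6824, V(4,4)=55.8304
(3,0): S=83.8079. Δ = (V_up−V_dn)/(S_up−S_dn) = (67.3793−90.0075)/(91.3507−68.7225) = -1.0000. V = [p*·67.3793 + (1−p*)·90.0075]/1.02 = 71.8097. B = V − Δ·S = 155.6176.
(3,1): S=111.4032. Δ = (V_up−V_dn)/(S_up−S_dn) = (37.3005−67.3793)/(121.4295−91.3507) = -1.0000. V = [p*·37.3005 + (1−p*)·67.3793]/1.02 = 44.2144. B = V − Δ·S = 155.6176.
(3,2): S=148.0848. Δ = (V_up−V_dn)/(S_up−S_dn) = (2.6824−37.3005)/(161.4124−121.4295) = -0.8658. V = [p*·2.6824 + (1−p*)·37.3005]/1.02 = 11.4289. B = V − Δ·S = 139.6439.
(3,3): S=196.8444. Δ = (V_up−V_dn)/(S_up−S_dn) = (55.8304−2.6824)/(214.5604−161.4124) = 1.0000. V = [p*·55.8304 + (1−p*)·2.6824]/1.02 = 41.2268. B = V − Δ·S = -155.6176.
(2,0): S=102.2048. Δ = (V_up−V_dn)/(S_up−S_dn) = (44.2144−71.8097)/(111.4032−83.8079) = -1.0000. V = [p*·44.2144 + (1−p*)·71.8097]/1.02 = 50.3615. B = V − Δ·S = 152.5663.
(2,1): S=135.8576. Δ = (V_up−V_dn)/(S_up−S_dn) = (11.4289−44.2144)/(148.0848−111.4032) = -0.8938. V = [p*·11.4289 + (1−p*)·44.2144]/1.02 = 19.5381. B = V − Δ·S = 140.9659.
(2,2): S=180.5912. Δ = (V_up−V_dn)/(S_up−S_dn) = (41.2268−11.4289)/(196.8444−148.0848) = 0.6111. V = [p*·41.2268 + (1−p*)·11.4289]/1.02 = 32.8445. B = V − Δ·S = -77.5180.
(1,0): S=124.6400. Δ = (V_up−V_dn)/(S_up−S_dn) = (19.5381−50.3615)/(135.8576−102.2048) = -0.9159. V = [p*·19.5381 + (1−p*)·50.3615]/1.02 = 26.9896. B = V − Δ·S = 141.1504.
(1,1): S=165.6800. Δ = (V_up−V_dn)/(S_up−S_dn) = (32.8445−19.5381)/(180.5912−135.8576) = 0.2975. V = [p*·32.8445 + (1−p*)·19.5381]/1.02 = 28.8183. B = V − Δ·S = -20.4647.
(0,0): S=152.0000. Δ = (V_up−V_dn)/(S_up−S_dn) = (28.8183−26.9896)/(165.6800−124.6400) = 0.0446. V = [p*·28.8183 + (1−p*)·26.9896]/1.02 = 27.7884. B = V − Δ·S = 21.0152.
Each (Δ,B) replicates both successor values, so the strategy is self-financing and V0 is arbitrage-free.

(0,0): Delta=0.0446 Bond=21.0152
(1,0): Delta=-0.9159 Bond=141.1504
(1,1): Delta=0.2975 Bond=-20.4647
(2,0): Delta=-1.0000 Bond=152.5663
(2,1): Delta=-0.8938 Bond=140.9659
(2,2): Delta=0.6111 Bond=-77.5180
(3,0): Delta=-1.0000 Bond=155.6176
(3,1): Delta=-1.0000 Bond=155.6176
(3,2): Delta=-0.8658 Bond=139.6439
(3,3): Delta=1.0000 Bond=-155.6176
V0=27.7884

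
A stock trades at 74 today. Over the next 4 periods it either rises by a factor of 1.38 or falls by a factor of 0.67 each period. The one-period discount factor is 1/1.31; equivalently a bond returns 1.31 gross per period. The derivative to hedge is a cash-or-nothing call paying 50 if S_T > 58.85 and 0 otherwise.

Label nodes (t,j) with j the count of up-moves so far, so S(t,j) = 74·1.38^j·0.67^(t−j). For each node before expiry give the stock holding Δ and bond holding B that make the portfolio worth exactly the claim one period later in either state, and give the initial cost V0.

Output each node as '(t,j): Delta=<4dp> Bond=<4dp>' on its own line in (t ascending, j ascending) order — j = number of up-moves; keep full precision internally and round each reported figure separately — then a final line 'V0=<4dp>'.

The replicating-portfolio and risk-neutral prices coincide; use p* = (1.31−0.67)/(1.38−0.67) = 0.9014 for the latter.
Terminal values V(4,·): V(4,0)=0.0000, V(4,1)=0.0000, V(4,2)=50.0000, V(4,3)=50.0000, V(4,4)=50.0000
  t=3,j=0: stock 22.2565 → up 30.7139 (V=0.0000), down 14.9118 (V=0.0000). Price 0.0000; hedge Δ=0.0000, bond B=0.0000.
  t=3,j=1: stock 45.8417 → up 63.2615 (V=50.0000), down 30.7139 (V=0.0000). Price 34.4049; hedge Δ=1.5362, bond B=-36.0176.
  t=3,j=2: stock 94.4202 → up 130.2998 (V=50.0000), down 63.2615 (V=50.0000). Price 38.1679; hedge Δ=0.0000, bond B=38.1679.
  t=3,j=3: stock 194.4773 → up 268.3787 (V=50.0000), down 130.2998 (V=50.0000). Price 38.1679; hedge Δ=0.0000, bond B=38.1679.
  t=2,j=0: stock 33.2186 → up 45.8417 (V=34.4049), down 22.2565 (V=0.0000). Price 23.6739; hedge Δ=1.4587, bond B=-24.7837.
  t=2,j=1: stock 68.4204 → up 94.4202 (V=38.1679), down 45.8417 (V=34.4049). Price 28.8526; hedge Δ=0.0775, bond B=23.5526.
  t=2,j=2: stock 140.9256 → up 194.4773 (V=38.1679), down 94.4202 (V=38.1679). Price 29.1358; hedge Δ=0.0000, bond B=29.1358.
  t=1,j=0: stock 49.5800 → up 68.4204 (V=28.8526), down 33.2186 (V=23.6739). Price 21.6352; hedge Δ=0.1471, bond B=14.3412.
  t=1,j=1: stock 102.1200 → up 140.9256 (V=29.1358), down 68.4204 (V=28.8526). Price 22.2198; hedge Δ=0.0039, bond B=21.8209.
  t=0,j=0: stock 74.0000 → up 102.1200 (V=22.2198), down 49.5800 (V=21.6352). Price 16.9177; hedge Δ=0.0111, bond B=16.0942.
Check: Δ(0,0)·S0 + B(0,0) = 16.9177 = V0.

(0,0): Delta=0.0111 Bond=16.0942
(1,0): Delta=0.1471 Bond=14.3412
(1,1): Delta=0.0039 Bond=21.8209
(2,0): Delta=1.4587 Bond=-24.7837
(2,1): Delta=0.0775 Bond=23.5526
(2,2): Delta=0.0000 Bond=29.1358
(3,0): Delta=0.0000 Bond=0.0000
(3,1): Delta=1.5362 Bond=-36.0176
(3,2): Delta=0.0000 Bond=38.1679
(3,3): Delta=0.0000 Bond=38.1679
V0=16.9177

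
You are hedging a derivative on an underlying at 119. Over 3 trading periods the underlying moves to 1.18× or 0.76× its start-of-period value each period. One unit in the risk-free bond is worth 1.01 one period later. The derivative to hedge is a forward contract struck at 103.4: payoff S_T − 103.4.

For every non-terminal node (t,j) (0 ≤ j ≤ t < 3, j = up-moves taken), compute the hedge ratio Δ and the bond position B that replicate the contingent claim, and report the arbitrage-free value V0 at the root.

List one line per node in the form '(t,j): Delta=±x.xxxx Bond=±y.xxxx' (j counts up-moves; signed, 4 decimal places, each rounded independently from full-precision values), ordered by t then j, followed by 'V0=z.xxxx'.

The replicating-portfolio and risk-neutral prices coincide; use p* = (1.01−0.76)/(1.18−0.76) = 0.5952 for the latter.
Terminal payoffs: V(3,0)=-51.1619, V(3,1)=-22.2934, V(3,2)=22.5287, V(3,3)=92.1208
(2,0): S=68.7344. Δ = (V_up−V_dn)/(S_up−S_dn) = (-22.2934−-51.1619)/(81.1066−52.2381) = 1.0000. V = [p*·-22.2934 + (1−p*)·-51.1619]/1.01 = -33.6418. B = V − Δ·S = -102.3762.
(2,1): S=106.7192. Δ = (V_up−V_dn)/(S_up−S_dn) = (22.5287−-22.2934)/(125.9287−81.1066) = 1.0000. V = [p*·22.5287 + (1−p*)·-22.2934]/1.01 = 4.3430. B = V − Δ·S = -102.3762.
(2,2): S=165.6956. Δ = (V_up−V_dn)/(S_up−S_dn) = (92.1208−22.5287)/(195.5208−125.9287) = 1.0000. V = [p*·92.1208 + (1−p*)·22.5287]/1.01 = 63.3194. B = V − Δ·S = -102.3762.
(1,0): S=90.4400. Δ = (V_up−V_dn)/(S_up−S_dn) = (4.3430−-33.6418)/(106.7192−68.7344) = 1.0000. V = [p*·4.3430 + (1−p*)·-33.6418]/1.01 = -10.9226. B = V − Δ·S = -101.3626.
(1,1): S=140.4200. Δ = (V_up−V_dn)/(S_up−S_dn) = (63.3194−4.3430)/(165.6956−106.7192) = 1.0000. V = [p*·63.3194 + (1−p*)·4.3430]/1.01 = 39.0574. B = V − Δ·S = -101.3626.
(0,0): S=119.0000. Δ = (V_up−V_dn)/(S_up−S_dn) = (39.0574−-10.9226)/(140.4200−90.4400) = 1.0000. V = [p*·39.0574 + (1−p*)·-10.9226]/1.01 = 18.6410. B = V − Δ·S = -100.3590.
The time-0 hedge costs 18.6410, which is the no-arbitrage price.

(0,0): Delta=1.0000 Bond=-100.3590
(1,0): Delta=1.0000 Bond=-101.3626
(1,1): Delta=1.0000 Bond=-101.3626
(2,0): Delta=1.0000 Bond=-102.3762
(2,1): Delta=1.0000 Bond=-102.3762
(2,2): Delta=1.0000 Bond=-102.3762
V0=18.6410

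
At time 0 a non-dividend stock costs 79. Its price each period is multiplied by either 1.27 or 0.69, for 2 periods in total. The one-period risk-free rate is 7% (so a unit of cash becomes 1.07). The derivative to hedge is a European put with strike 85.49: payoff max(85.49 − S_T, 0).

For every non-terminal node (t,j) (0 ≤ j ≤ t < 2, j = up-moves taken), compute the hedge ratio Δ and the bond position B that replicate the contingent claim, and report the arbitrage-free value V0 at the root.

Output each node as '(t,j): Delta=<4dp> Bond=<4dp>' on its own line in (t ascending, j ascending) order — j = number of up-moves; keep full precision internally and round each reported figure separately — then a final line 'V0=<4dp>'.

(0,0): Delta=-0.4397 Bond=46.1256
(1,0): Delta=-1.0000 Bond=79.8972
(1,1): Delta=-0.2795 Bond=33.2793
V0=11.3905

Risk-neutral probability p* = (R−d)/(u−d) = (1.07−0.69)/(1.27−0.69) = 0.6552.
Payoff layer (t=2): V(2,0)=47.8781, V(2,1)=16.2623, V(2,2)=0.0000
Node (1,0) S=54.5100: V=(p*·16.2623+(1−p*)·47.8781)/1.07=25.3872; Δ=(16.2623−47.8781)/(69.2277−37.6119)=-1.0000; B=V−Δ·S=79.8972
Node (1,1) S=100.3300: V=(p*·0.0000+(1−p*)·16.2623)/1.07=5.2408; Δ=(0.0000−16.2623)/(127.4191−69.2277)=-0.2795; B=V−Δ·S=33.2793
Node (0,0) S=79.0000: V=(p*·5.2408+(1−p*)·25.3872)/1.07=11.3905; Δ=(5.2408−25.3872)/(100.3300−54.5100)=-0.4397; B=V−Δ·S=46.1256
Check: Δ(0,0)·S0 + B(0,0) = 11.3905 = V0.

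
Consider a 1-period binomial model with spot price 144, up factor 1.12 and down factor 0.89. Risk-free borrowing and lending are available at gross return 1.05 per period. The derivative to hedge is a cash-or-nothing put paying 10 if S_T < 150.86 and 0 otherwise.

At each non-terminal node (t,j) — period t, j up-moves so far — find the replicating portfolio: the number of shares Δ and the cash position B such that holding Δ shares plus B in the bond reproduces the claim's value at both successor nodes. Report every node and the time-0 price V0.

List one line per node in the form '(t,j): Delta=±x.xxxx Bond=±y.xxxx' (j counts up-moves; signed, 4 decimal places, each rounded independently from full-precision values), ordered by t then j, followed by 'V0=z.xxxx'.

The replicating-portfolio and risk-neutral prices coincide; use p* = (1.05−0.89)/(1.12−0.89) = 0.6957 for the latter.
Terminal values V(1,·): V(1,0)=10.0000, V(1,1)=0.0000
(0,0): S=144.0000. Δ = (V_up−V_dn)/(S_up−S_dn) = (0.0000−10.0000)/(161.2800−128.1600) = -0.3019. V = [p*·0.0000 + (1−p*)·10.0000]/1.05 = 2.8986. B = V − Δ·S = 46.3768.
Check: Δ(0,0)·S0 + B(0,0) = 2.8986 = V0.

(0,0): Delta=-0.3019 Bond=46.3768
V0=2.8986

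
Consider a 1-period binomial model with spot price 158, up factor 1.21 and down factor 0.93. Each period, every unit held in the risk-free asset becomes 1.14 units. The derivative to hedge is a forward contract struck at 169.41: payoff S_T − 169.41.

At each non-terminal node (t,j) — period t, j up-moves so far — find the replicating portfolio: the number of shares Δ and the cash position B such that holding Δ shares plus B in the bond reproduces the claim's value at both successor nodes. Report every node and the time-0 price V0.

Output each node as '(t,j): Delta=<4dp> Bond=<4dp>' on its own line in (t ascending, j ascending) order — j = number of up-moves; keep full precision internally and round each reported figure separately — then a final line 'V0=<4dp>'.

No-arbitrage ⇒ martingale measure with p* = (R−d)/(u−d) = 0.7500.
Terminal payoffs: V(1,0)=-22.4700, V(1,1)=21.7700
  t=0,j=0: stock 158.0000 → up 191.1800 (V=21.7700), down 146.9400 (V=-22.4700). Price 9.3947; hedge Δ=1.0000, bond B=-148.6053.
The time-0 hedge costs 9.3947, which is the no-arbitrage price.

(0,0): Delta=1.0000 Bond=-148.6053
V0=9.3947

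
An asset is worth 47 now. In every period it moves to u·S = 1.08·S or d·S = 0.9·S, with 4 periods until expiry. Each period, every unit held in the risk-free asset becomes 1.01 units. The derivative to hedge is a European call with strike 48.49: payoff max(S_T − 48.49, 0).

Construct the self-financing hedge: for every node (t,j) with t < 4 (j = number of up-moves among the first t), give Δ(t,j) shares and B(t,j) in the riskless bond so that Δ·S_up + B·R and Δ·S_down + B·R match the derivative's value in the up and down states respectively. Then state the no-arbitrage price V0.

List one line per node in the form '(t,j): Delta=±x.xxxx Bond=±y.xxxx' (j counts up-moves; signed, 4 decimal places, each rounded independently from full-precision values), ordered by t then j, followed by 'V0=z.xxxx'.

Under the risk-neutral measure, an up-move has probability p* = (R−d)/(u−d) = 0.6111 and values discount at R = 1.01.
Terminal payoffs: V(4,0)=0.0000, V(4,1)=0.0000, V(4,2)=0.0000, V(4,3)=4.7958, V(4,4)=15.4530
  t=3,j=0: stock 34.2630 → up 37.0040 (V=0.0000), down 30.8367 (V=0.0000). Price 0.0000; hedge Δ=0.0000, bond B=0.0000.
  t=3,j=1: stock 41.1156 → up 44.4048 (V=0.0000), down 37.0040 (V=0.0000). Price 0.0000; hedge Δ=0.0000, bond B=0.0000.
  t=3,j=2: stock 49.3387 → up 53.2858 (V=4.7958), down 44.4048 (V=0.0000). Price 2.9018; hedge Δ=0.5400, bond B=-23.7417.
  t=3,j=3: stock 59.2065 → up 63.9430 (V=15.4530), down 53.2858 (V=4.7958). Price 11.1966; hedge Δ=1.0000, bond B=-48.0099.
  t=2,j=0: stock 38.0700 → up 41.1156 (V=0.0000), down 34.2630 (V=0.0000). Price 0.0000; hedge Δ=0.0000, bond B=0.0000.
  t=2,j=1: stock 45.6840 → up 49.3387 (V=2.9018), down 41.1156 (V=0.0000). Price 1.7557; hedge Δ=0.3529, bond B=-14.3651.
  t=2,j=2: stock 54.8208 → up 59.2065 (V=11.1966), down 49.3387 (V=2.9018). Price 7.8919; hedge Δ=0.8406, bond B=-38.1904.
  t=1,j=0: stock 42.3000 → up 45.6840 (V=1.7557), down 38.0700 (V=0.0000). Price 1.0623; hedge Δ=0.2306, bond B=-8.6918.
  t=1,j=1: stock 50.7600 → up 54.8208 (V=7.8919), down 45.6840 (V=1.7557). Price 5.4511; hedge Δ=0.6716, bond B=-28.6386.
  t=0,j=0: stock 47.0000 → up 50.7600 (V=5.4511), down 42.3000 (V=1.0623). Price 3.7073; hedge Δ=0.5188, bond B=-20.6748.
Each (Δ,B) replicates both successor values, so the strategy is self-financing and V0 is arbitrage-free.

(0,0): Delta=0.5188 Bond=-20.6748
(1,0): Delta=0.2306 Bond=-8.6918
(1,1): Delta=0.6716 Bond=-28.6386
(2,0): Delta=0.0000 Bond=0.0000
(2,1): Delta=0.3529 Bond=-14.3651
(2,2): Delta=0.8406 Bond=-38.1904
(3,0): Delta=0.0000 Bond=0.0000
(3,1): Delta=0.0000 Bond=0.0000
(3,2): Delta=0.5400 Bond=-23.7417
(3,3): Delta=1.0000 Bond=-48.0099
V0=3.7073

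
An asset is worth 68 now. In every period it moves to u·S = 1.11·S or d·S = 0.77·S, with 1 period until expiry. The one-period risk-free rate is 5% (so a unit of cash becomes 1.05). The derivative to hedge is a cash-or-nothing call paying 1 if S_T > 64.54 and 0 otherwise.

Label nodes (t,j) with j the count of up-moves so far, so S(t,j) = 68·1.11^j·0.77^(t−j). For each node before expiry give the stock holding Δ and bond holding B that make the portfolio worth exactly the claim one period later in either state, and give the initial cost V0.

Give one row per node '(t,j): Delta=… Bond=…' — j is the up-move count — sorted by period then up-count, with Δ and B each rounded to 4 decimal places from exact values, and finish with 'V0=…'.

(0,0): Delta=0.0433 Bond=-2.1569
V0=0.7843

Risk-neutral probability p* = (R−d)/(u−d) = (1.05−0.77)/(1.11−0.77) = 0.8235.
At expiry t=1: V(1,0)=0.0000, V(1,1)=1.0000
(0,0): S=68.0000. Δ = (V_up−V_dn)/(S_up−S_dn) = (1.0000−0.0000)/(75.4800−52.3600) = 0.0433. V = [p*·1.0000 + (1−p*)·0.0000]/1.05 = 0.7843. B = V − Δ·S = -2.1569.
Self-financing check: at every node Δ·S+B equals the discounted successor values.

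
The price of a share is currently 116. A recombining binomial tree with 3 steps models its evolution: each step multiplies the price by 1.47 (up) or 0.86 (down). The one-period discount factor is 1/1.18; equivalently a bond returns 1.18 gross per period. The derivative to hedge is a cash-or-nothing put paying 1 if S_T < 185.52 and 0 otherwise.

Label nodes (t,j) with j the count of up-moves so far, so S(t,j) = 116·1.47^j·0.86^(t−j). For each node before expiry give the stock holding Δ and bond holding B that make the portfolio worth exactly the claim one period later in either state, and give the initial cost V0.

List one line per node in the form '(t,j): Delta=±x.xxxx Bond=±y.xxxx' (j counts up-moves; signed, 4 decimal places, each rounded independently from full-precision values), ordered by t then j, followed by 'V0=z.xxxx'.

(0,0): Delta=-0.0051 Bond=0.8691
(1,0): Delta=-0.0073 Bond=1.2493
(1,1): Delta=-0.0039 Bond=0.8228
(2,0): Delta=0.0000 Bond=0.8475
(2,1): Delta=-0.0112 Bond=2.0422
(2,2): Delta=0.0000 Bond=0.0000
V0=0.2819

No-arbitrage ⇒ martingale measure with p* = (R−d)/(u−d) = 0.5246.
Payoff layer (t=3): V(3,0)=1.0000, V(3,1)=1.0000, V(3,2)=0.0000, V(3,3)=0.0000
  t=2,j=0: stock 85.7936 → up 126.1166 (V=1.0000), down 73.7825 (V=1.0000). Price 0.8475; hedge Δ=0.0000, bond B=0.8475.
  t=2,j=1: stock 146.6472 → up 215.5714 (V=0.0000), down 126.1166 (V=1.0000). Price 0.4029; hedge Δ=-0.0112, bond B=2.0422.
  t=2,j=2: stock 250.6644 → up 368.4767 (V=0.0000), down 215.5714 (V=0.0000). Price 0.0000; hedge Δ=0.0000, bond B=0.0000.
  t=1,j=0: stock 99.7600 → up 146.6472 (V=0.4029), down 85.7936 (V=0.8475). Price 0.5205; hedge Δ=-0.0073, bond B=1.2493.
  t=1,j=1: stock 170.5200 → up 250.6644 (V=0.0000), down 146.6472 (V=0.4029). Price 0.1623; hedge Δ=-0.0039, bond B=0.8228.
  t=0,j=0: stock 116.0000 → up 170.5200 (V=0.1623), down 99.7600 (V=0.5205). Price 0.2819; hedge Δ=-0.0051, bond B=0.8691.
Root portfolio cost Δ·116+B reproduces V0=0.2819.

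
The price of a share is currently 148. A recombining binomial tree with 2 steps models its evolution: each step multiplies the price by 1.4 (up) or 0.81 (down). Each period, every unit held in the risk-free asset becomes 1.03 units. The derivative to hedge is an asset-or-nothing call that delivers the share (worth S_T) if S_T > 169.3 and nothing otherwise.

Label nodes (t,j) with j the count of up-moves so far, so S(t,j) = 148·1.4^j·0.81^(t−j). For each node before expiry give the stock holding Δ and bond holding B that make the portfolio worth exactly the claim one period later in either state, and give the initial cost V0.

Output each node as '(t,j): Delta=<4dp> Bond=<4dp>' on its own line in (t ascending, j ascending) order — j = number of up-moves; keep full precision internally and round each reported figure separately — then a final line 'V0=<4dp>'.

(0,0): Delta=1.2026 Bond=-139.9739
(1,0): Delta=0.0000 Bond=0.0000
(1,1): Delta=2.3729 Bond=-386.6460
V0=38.0176

Since d<R<u, set p* = (R−d)/(u−d) = 0.3729; price each node as the discounted p*-expectation of its children.
Payoff layer (t=2): V(2,0)=0.0000, V(2,1)=0.0000, V(2,2)=290.0800
  t=1,j=0: stock 119.8800 → up 167.8320 (V=0.0000), down 97.1028 (V=0.0000). Price 0.0000; hedge Δ=0.0000, bond B=0.0000.
  t=1,j=1: stock 207.2000 → up 290.0800 (V=290.0800), down 167.8320 (V=0.0000). Price 105.0150; hedge Δ=2.3729, bond B=-386.6460.
  t=0,j=0: stock 148.0000 → up 207.2000 (V=105.0150), down 119.8800 (V=0.0000). Price 38.0176; hedge Δ=1.2026, bond B=-139.9739.
Each (Δ,B) replicates both successor values, so the strategy is self-financing and V0 is arbitrage-free.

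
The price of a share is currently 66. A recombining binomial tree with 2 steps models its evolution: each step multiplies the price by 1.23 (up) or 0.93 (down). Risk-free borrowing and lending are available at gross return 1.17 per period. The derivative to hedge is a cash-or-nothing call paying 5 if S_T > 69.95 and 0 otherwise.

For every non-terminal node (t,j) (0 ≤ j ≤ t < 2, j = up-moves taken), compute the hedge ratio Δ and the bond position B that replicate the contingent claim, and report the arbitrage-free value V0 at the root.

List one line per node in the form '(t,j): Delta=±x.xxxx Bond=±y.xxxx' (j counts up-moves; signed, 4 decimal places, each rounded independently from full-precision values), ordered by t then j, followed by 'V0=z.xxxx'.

No-arbitrage ⇒ martingale measure with p* = (R−d)/(u−d) = 0.8000.
Terminal values V(2,·): V(2,0)=0.0000, V(2,1)=5.0000, V(2,2)=5.0000
Node (1,0) S=61.3800: V=(p*·5.0000+(1−p*)·0.0000)/1.17=3.4188; Δ=(5.0000−0.0000)/(75.4974−57.0834)=0.2715; B=V−Δ·S=-13.2479
Node (1,1) S=81.1800: V=(p*·5.0000+(1−p*)·5.0000)/1.17=4.2735; Δ=(5.0000−5.0000)/(99.8514−75.4974)=0.0000; B=V−Δ·S=4.2735
Node (0,0) S=66.0000: V=(p*·4.2735+(1−p*)·3.4188)/1.17=3.5065; Δ=(4.2735−3.4188)/(81.1800−61.3800)=0.0432; B=V−Δ·S=0.6575
Self-financing check: at every node Δ·S+B equals the discounted successor values.

(0,0): Delta=0.0432 Bond=0.6575
(1,0): Delta=0.2715 Bond=-13.2479
(1,1): Delta=0.0000 Bond=4.2735
V0=3.5065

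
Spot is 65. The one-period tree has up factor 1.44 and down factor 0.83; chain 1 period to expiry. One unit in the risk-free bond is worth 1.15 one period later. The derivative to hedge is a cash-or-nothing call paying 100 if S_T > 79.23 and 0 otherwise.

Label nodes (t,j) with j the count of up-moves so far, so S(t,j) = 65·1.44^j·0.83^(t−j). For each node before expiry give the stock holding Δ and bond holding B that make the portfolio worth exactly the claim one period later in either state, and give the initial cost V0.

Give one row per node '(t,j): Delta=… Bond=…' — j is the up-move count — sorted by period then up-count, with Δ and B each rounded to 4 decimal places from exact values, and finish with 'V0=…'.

(0,0): Delta=2.5221 Bond=-118.3179
V0=45.6165

Risk-neutral probability p* = (R−d)/(u−d) = (1.15−0.83)/(1.44−0.83) = 0.5246.
Terminal payoffs: V(1,0)=0.0000, V(1,1)=100.0000
  t=0,j=0: stock 65.0000 → up 93.6000 (V=100.0000), down 53.9500 (V=0.0000). Price 45.6165; hedge Δ=2.5221, bond B=-118.3179.
Each (Δ,B) replicates both successor values, so the strategy is self-financing and V0 is arbitrage-free.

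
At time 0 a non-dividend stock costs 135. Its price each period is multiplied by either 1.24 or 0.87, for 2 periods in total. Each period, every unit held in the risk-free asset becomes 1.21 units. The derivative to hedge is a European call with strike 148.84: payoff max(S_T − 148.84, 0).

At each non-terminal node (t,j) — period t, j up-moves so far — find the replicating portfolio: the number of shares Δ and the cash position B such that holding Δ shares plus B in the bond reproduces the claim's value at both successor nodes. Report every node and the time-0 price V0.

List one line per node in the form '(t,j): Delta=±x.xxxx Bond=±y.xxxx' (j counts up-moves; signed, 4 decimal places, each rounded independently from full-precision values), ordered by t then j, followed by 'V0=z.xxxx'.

(0,0): Delta=0.8930 Bond=-86.6819
(1,0): Delta=0.0000 Bond=0.0000
(1,1): Delta=0.9483 Bond=-114.1396
V0=33.8757

Under the risk-neutral measure, an up-move has probability p* = (R−d)/(u−d) = 0.9189 and values discount at R = 1.21.
Payoff layer (t=2): V(2,0)=0.0000, V(2,1)=0.0000, V(2,2)=58.7360
  t=1,j=0: stock 117.4500 → up 145.6380 (V=0.0000), down 102.1815 (V=0.0000). Price 0.0000; hedge Δ=0.0000, bond B=0.0000.
  t=1,j=1: stock 167.4000 → up 207.5760 (V=58.7360), down 145.6380 (V=0.0000). Price 44.6063; hedge Δ=0.9483, bond B=-114.1396.
  t=0,j=0: stock 135.0000 → up 167.4000 (V=44.6063), down 117.4500 (V=0.0000). Price 33.8757; hedge Δ=0.8930, bond B=-86.6819.
Root portfolio cost Δ·135+B reproduces V0=33.8757.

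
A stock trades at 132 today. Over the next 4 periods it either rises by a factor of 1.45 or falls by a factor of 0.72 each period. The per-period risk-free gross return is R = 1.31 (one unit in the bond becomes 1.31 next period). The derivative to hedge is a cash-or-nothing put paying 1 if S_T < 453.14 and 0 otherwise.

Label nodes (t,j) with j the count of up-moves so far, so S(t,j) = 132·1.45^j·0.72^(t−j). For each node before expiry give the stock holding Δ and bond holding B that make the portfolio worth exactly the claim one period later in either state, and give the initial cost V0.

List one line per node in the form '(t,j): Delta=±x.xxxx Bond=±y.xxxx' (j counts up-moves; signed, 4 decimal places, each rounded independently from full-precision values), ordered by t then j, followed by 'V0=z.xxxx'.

Since d<R<u, set p* = (R−d)/(u−d) = 0.8082; price each node as the discounted p*-expectation of its children.
Payoff layer (t=4): V(4,0)=1.0000, V(4,1)=1.0000, V(4,2)=1.0000, V(4,3)=1.0000, V(4,4)=0.0000
Node (3,0) S=49.2687: V=(p*·1.0000+(1−p*)·1.0000)/1.31=0.7634; Δ=(1.0000−1.0000)/(71.4397−35.4735)=0.0000; B=V−Δ·S=0.7634
Node (3,1) S=99.2218: V=(p*·1.0000+(1−p*)·1.0000)/1.31=0.7634; Δ=(1.0000−1.0000)/(143.8716−71.4397)=0.0000; B=V−Δ·S=0.7634
Node (3,2) S=199.8216: V=(p*·1.0000+(1−p*)·1.0000)/1.31=0.7634; Δ=(1.0000−1.0000)/(289.7413−143.8716)=0.0000; B=V−Δ·S=0.7634
Node (3,3) S=402.4185: V=(p*·0.0000+(1−p*)·1.0000)/1.31=0.1464; Δ=(0.0000−1.0000)/(583.5068−289.7413)=-0.0034; B=V−Δ·S=1.5163
Node (2,0) S=68.4288: V=(p*·0.7634+(1−p*)·0.7634)/1.31=0.5827; Δ=(0.7634−0.7634)/(99.2218−49.2687)=0.0000; B=V−Δ·S=0.5827
Node (2,1) S=137.8080: V=(p*·0.7634+(1−p*)·0.7634)/1.31=0.5827; Δ=(0.7634−0.7634)/(199.8216−99.2218)=0.0000; B=V−Δ·S=0.5827
Node (2,2) S=277.5300: V=(p*·0.1464+(1−p*)·0.7634)/1.31=0.2021; Δ=(0.1464−0.7634)/(402.4185−199.8216)=-0.0030; B=V−Δ·S=1.0472
Node (1,0) S=95.0400: V=(p*·0.5827+(1−p*)·0.5827)/1.31=0.4448; Δ=(0.5827−0.5827)/(137.8080−68.4288)=0.0000; B=V−Δ·S=0.4448
Node (1,1) S=191.4000: V=(p*·0.2021+(1−p*)·0.5827)/1.31=0.2100; Δ=(0.2021−0.5827)/(277.5300−137.8080)=-0.0027; B=V−Δ·S=0.7314
Node (0,0) S=132.0000: V=(p*·0.2100+(1−p*)·0.4448)/1.31=0.1947; Δ=(0.2100−0.4448)/(191.4000−95.0400)=-0.0024; B=V−Δ·S=0.5164
Root portfolio cost Δ·132+B reproduces V0=0.1947.

(0,0): Delta=-0.0024 Bond=0.5164
(1,0): Delta=0.0000 Bond=0.4448
(1,1): Delta=-0.0027 Bond=0.7314
(2,0): Delta=0.0000 Bond=0.5827
(2,1): Delta=0.0000 Bond=0.5827
(2,2): Delta=-0.0030 Bond=1.0472
(3,0): Delta=0.0000 Bond=0.7634
(3,1): Delta=0.0000 Bond=0.7634
(3,2): Delta=0.0000 Bond=0.7634
(3,3): Delta=-0.0034 Bond=1.5163
V0=0.1947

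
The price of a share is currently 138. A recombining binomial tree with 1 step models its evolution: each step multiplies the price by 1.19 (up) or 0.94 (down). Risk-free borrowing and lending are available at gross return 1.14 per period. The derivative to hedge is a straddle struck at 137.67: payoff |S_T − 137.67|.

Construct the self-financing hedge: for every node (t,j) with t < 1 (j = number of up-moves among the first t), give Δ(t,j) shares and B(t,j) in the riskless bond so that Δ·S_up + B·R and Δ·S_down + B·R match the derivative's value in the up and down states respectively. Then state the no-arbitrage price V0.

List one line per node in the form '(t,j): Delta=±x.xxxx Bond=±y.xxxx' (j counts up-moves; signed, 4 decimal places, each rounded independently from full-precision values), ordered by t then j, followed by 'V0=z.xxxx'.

(0,0): Delta=0.5391 Bond=-54.3737
V0=20.0263

Risk-neutral probability p* = (R−d)/(u−d) = (1.14−0.94)/(1.19−0.94) = 0.8000.
At expiry t=1: V(1,0)=7.9500, V(1,1)=26.5500
Node (0,0) S=138.0000: V=(p*·26.5500+(1−p*)·7.9500)/1.14=20.0263; Δ=(26.5500−7.9500)/(164.2200−129.7200)=0.5391; B=V−Δ·S=-54.3737
Each (Δ,B) replicates both successor values, so the strategy is self-financing and V0 is arbitrage-free.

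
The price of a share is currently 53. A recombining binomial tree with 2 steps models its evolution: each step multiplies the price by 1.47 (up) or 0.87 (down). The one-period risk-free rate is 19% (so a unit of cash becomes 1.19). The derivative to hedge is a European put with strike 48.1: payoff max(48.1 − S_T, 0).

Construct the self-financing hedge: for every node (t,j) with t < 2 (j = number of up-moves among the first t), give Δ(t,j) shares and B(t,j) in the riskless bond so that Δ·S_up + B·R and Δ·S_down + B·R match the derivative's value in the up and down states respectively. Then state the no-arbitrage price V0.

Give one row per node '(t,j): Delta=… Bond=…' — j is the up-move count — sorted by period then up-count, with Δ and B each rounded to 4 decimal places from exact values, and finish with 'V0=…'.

(0,0): Delta=-0.0985 Bond=6.4464
(1,0): Delta=-0.2886 Bond=16.4383
(1,1): Delta=0.0000 Bond=0.0000
V0=1.2279

Since d<R<u, set p* = (R−d)/(u−d) = 0.5333; price each node as the discounted p*-expectation of its children.
Payoff layer (t=2): V(2,0)=7.9843, V(2,1)=0.0000, V(2,2)=0.0000
  t=1,j=0: stock 46.1100 → up 67.7817 (V=0.0000), down 40.1157 (V=7.9843). Price 3.1311; hedge Δ=-0.2886, bond B=16.4383.
  t=1,j=1: stock 77.9100 → up 114.5277 (V=0.0000), down 67.7817 (V=0.0000). Price 0.0000; hedge Δ=0.0000, bond B=0.0000.
  t=0,j=0: stock 53.0000 → up 77.9100 (V=0.0000), down 46.1100 (V=3.1311). Price 1.2279; hedge Δ=-0.0985, bond B=6.4464.
Root portfolio cost Δ·53+B reproduces V0=1.2279.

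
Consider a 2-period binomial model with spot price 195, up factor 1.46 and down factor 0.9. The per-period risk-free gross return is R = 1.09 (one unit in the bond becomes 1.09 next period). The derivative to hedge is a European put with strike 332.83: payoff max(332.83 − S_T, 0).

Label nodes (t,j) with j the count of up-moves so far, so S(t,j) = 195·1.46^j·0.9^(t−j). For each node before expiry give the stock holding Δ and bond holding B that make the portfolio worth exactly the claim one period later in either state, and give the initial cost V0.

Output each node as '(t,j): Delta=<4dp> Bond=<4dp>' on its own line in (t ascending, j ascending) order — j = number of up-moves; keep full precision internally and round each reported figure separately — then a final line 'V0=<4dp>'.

(0,0): Delta=-0.7639 Bond=242.1205
(1,0): Delta=-1.0000 Bond=305.3486
(1,1): Delta=-0.4805 Bond=183.2176
V0=93.1619

Risk-neutral probability p* = (R−d)/(u−d) = (1.09−0.9)/(1.46−0.9) = 0.3393.
At expiry t=2: V(2,0)=174.8800, V(2,1)=76.6000, V(2,2)=0.0000
Node (1,0) S=175.5000: V=(p*·76.6000+(1−p*)·174.8800)/1.09=129.8486; Δ=(76.6000−174.8800)/(256.2300−157.9500)=-1.0000; B=V−Δ·S=305.3486
Node (1,1) S=284.7000: V=(p*·0.0000+(1−p*)·76.6000)/1.09=46.4318; Δ=(0.0000−76.6000)/(415.6620−256.2300)=-0.4805; B=V−Δ·S=183.2176
Node (0,0) S=195.0000: V=(p*·46.4318+(1−p*)·129.8486)/1.09=93.1619; Δ=(46.4318−129.8486)/(284.7000−175.5000)=-0.7639; B=V−Δ·S=242.1205
The time-0 hedge costs 93.1619, which is the no-arbitrage price.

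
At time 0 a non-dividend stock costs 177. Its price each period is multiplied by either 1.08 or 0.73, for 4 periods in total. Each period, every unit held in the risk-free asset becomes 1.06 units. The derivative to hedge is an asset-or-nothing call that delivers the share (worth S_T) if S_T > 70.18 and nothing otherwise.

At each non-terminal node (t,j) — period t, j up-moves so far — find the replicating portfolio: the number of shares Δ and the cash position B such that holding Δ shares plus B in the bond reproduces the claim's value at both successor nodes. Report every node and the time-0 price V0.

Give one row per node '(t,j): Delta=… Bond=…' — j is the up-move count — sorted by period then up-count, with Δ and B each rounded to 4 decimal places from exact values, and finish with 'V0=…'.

Under the risk-neutral measure, an up-move has probability p* = (R−d)/(u−d) = 0.9429 and values discount at R = 1.06.
Payoff layer (t=4): V(4,0)=0.0000, V(4,1)=74.3645, V(4,2)=110.0187, V(4,3)=162.7674, V(4,4)=240.8065
  t=3,j=0: stock 68.8560 → up 74.3645 (V=74.3645), down 50.2649 (V=0.0000). Price 66.1463; hedge Δ=3.0857, bond B=-146.3237.
  t=3,j=1: stock 101.8692 → up 110.0187 (V=110.0187), down 74.3645 (V=74.3645). Price 101.8692; hedge Δ=1.0000, bond B=0.0000.
  t=3,j=2: stock 150.7105 → up 162.7674 (V=162.7674), down 110.0187 (V=110.0187). Price 150.7105; hedge Δ=1.0000, bond B=0.0000.
  t=3,j=3: stock 222.9690 → up 240.8065 (V=240.8065), down 162.7674 (V=162.7674). Price 222.9690; hedge Δ=1.0000, bond B=0.0000.
  t=2,j=0: stock 94.3233 → up 101.8692 (V=101.8692), down 68.8560 (V=66.1463). Price 94.1772; hedge Δ=1.0821, bond B=-7.8881.
  t=2,j=1: stock 139.5468 → up 150.7105 (V=150.7105), down 101.8692 (V=101.8692). Price 139.5468; hedge Δ=1.0000, bond B=0.0000.
  t=2,j=2: stock 206.4528 → up 222.9690 (V=222.9690), down 150.7105 (V=150.7105). Price 206.4528; hedge Δ=1.0000, bond B=0.0000.
  t=1,j=0: stock 129.2100 → up 139.5468 (V=139.5468), down 94.3233 (V=94.1772). Price 129.2021; hedge Δ=1.0032, bond B=-0.4252.
  t=1,j=1: stock 191.1600 → up 206.4528 (V=206.4528), down 139.5468 (V=139.5468). Price 191.1600; hedge Δ=1.0000, bond B=0.0000.
  t=0,j=0: stock 177.0000 → up 191.1600 (V=191.1600), down 129.2100 (V=129.2021). Price 176.9996; hedge Δ=1.0001, bond B=-0.0229.
Each (Δ,B) replicates both successor values, so the strategy is self-financing and V0 is arbitrage-free.

(0,0): Delta=1.0001 Bond=-0.0229
(1,0): Delta=1.0032 Bond=-0.4252
(1,1): Delta=1.0000 Bond=0.0000
(2,0): Delta=1.0821 Bond=-7.8881
(2,1): Delta=1.0000 Bond=0.0000
(2,2): Delta=1.0000 Bond=0.0000
(3,0): Delta=3.0857 Bond=-146.3237
(3,1): Delta=1.0000 Bond=0.0000
(3,2): Delta=1.0000 Bond=0.0000
(3,3): Delta=1.0000 Bond=0.0000
V0=176.9996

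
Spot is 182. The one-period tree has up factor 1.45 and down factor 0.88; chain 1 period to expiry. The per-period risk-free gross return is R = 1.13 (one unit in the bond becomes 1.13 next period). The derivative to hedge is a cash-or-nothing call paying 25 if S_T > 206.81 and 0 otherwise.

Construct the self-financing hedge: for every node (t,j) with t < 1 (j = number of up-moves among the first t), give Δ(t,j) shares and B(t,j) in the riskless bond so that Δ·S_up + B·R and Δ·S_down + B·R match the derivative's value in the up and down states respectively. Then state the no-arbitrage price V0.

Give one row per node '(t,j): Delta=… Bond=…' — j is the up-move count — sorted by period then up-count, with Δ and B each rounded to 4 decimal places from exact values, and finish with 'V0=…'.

Under the risk-neutral measure, an up-move has probability p* = (R−d)/(u−d) = 0.4386 and values discount at R = 1.13.
At expiry t=1: V(1,0)=0.0000, V(1,1)=25.0000
(0,0): S=182.0000. Δ = (V_up−V_dn)/(S_up−S_dn) = (25.0000−0.0000)/(263.9000−160.1600) = 0.2410. V = [p*·25.0000 + (1−p*)·0.0000]/1.13 = 9.7035. B = V − Δ·S = -34.1562.
The time-0 hedge costs 9.7035, which is the no-arbitrage price.

(0,0): Delta=0.2410 Bond=-34.1562
V0=9.7035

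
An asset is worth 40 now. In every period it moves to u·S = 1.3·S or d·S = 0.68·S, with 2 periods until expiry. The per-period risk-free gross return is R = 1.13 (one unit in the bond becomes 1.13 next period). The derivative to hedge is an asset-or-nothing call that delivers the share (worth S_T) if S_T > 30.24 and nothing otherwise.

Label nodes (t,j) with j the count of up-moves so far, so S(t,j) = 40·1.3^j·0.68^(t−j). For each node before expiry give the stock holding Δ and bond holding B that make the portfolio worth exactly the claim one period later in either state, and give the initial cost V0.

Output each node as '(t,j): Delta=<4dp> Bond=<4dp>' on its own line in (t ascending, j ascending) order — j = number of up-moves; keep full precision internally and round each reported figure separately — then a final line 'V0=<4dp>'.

No-arbitrage ⇒ martingale measure with p* = (R−d)/(u−d) = 0.7258.
At expiry t=2: V(2,0)=0.0000, V(2,1)=35.3600, V(2,2)=67.6000
Node (1,0) S=27.2000: V=(p*·35.3600+(1−p*)·0.0000)/1.13=22.7120; Δ=(35.3600−0.0000)/(35.3600−18.4960)=2.0968; B=V−Δ·S=-34.3203
Node (1,1) S=52.0000: V=(p*·67.6000+(1−p*)·35.3600)/1.13=52.0000; Δ=(67.6000−35.3600)/(67.6000−35.3600)=1.0000; B=V−Δ·S=0.0000
Node (0,0) S=40.0000: V=(p*·52.0000+(1−p*)·22.7120)/1.13=38.9110; Δ=(52.0000−22.7120)/(52.0000−27.2000)=1.1810; B=V−Δ·S=-8.3278
The time-0 hedge costs 38.9110, which is the no-arbitrage price.

(0,0): Delta=1.1810 Bond=-8.3278
(1,0): Delta=2.0968 Bond=-34.3203
(1,1): Delta=1.0000 Bond=0.0000
V0=38.9110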